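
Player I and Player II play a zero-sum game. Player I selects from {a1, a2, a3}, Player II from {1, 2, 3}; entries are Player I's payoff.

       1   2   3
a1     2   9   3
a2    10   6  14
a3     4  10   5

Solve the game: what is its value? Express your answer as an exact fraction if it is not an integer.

38/5

Row minima: a1 → 2, a2 → 6, a3 → 4; maximin = 6.
Column maxima: 1 → 10, 2 → 10, 3 → 14; minimax = 10.
6 ≠ 10, so there is no saddle point; optimal play is mixed.
a1 is strictly dominated by a3, so Player I never plays it.
3 is strictly dominated by 1 (it gives Player I strictly more in every row), so Player II never plays it.
On the remaining 2×2 (a2, a3 vs 1, 2):
Let Player I play a2 with probability p. Expected payoff against 1: 10p + 4(1−p) = 6p + 4; against 2: 6p + 10(1−p) = −4p + 10.
Setting these equal: 6p + 4 = −4p + 10 ⇒ 10p = 6 ⇒ p = 3/5, and the value is (6)·(3/5) + 4 = 38/5.
For Player II: with q = P(1), equating a2's and a3's payoffs gives 4q + 6 = −6q + 10 ⇒ q = 2/5.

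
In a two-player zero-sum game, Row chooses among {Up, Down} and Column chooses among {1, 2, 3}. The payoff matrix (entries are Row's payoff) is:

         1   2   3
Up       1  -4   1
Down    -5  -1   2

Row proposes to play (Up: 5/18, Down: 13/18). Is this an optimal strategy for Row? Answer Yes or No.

Against 1 this mix gives (5/18)·1 + (13/18)·(-5) = -10/3.
Against 2 this mix gives (5/18)·(-4) + (13/18)·(-1) = -11/6.
Against 3 this mix gives (5/18)·1 + (13/18)·2 = 31/18.
Column will play 1, holding Row to -10/3. Shifting weight toward the row that does better against 1 would raise this floor (the equalizing mix achieves -7/3 against both 1 and 2), so the proposed strategy is not optimal.

No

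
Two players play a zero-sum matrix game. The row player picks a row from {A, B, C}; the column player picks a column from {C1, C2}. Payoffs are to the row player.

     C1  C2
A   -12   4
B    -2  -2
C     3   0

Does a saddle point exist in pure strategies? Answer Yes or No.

Row minima: A → -12, B → -2, C → 0; maximin = 0.
Column maxima: C1 → 3, C2 → 4; minimax = 3.
0 ≠ 3, so no pure-strategy equilibrium exists.

No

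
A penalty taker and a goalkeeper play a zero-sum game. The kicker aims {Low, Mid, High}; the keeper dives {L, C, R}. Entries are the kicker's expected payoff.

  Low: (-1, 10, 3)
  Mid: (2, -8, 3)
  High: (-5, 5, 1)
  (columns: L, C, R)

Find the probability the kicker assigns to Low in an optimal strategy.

10/21

Row minima: Low → -1, Mid → -8, High → -5; maximin = -1.
Column maxima: L → 2, C → 10, R → 3; minimax = 2.
-1 ≠ 2, so there is no saddle point; optimal play is mixed.
High is strictly dominated by Low, so the kicker never plays it.
R is strictly dominated by L (it gives the kicker strictly more in every row), so the keeper never plays it.
On the remaining 2×2 (Low, Mid vs L, C):
Let the kicker play Low with probability p. Expected payoff against L: (-1)p + 2(1−p) = −3p + 2; against C: 10p + (-8)(1−p) = 18p − 8.
Setting these equal: −3p + 2 = 18p − 8 ⇒ −21p = -10 ⇒ p = 10/21, and the value is (-3)·(10/21) + 2 = 4/7.
For the keeper: with q = P(L), equating Low's and Mid's payoffs gives −11q + 10 = 10q − 8 ⇒ q = 6/7.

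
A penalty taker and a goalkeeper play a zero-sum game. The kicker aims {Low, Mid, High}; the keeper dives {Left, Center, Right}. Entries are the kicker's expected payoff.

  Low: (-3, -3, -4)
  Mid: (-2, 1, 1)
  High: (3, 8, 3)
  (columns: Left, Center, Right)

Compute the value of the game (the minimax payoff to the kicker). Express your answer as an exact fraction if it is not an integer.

3

Row minima: Low → -4, Mid → -2, High → 3; maximin = 3.
Column maxima: Left → 3, Center → 8, Right → 3; minimax = 3.
Since maximin = minimax = 3, there is a saddle point and the value is 3.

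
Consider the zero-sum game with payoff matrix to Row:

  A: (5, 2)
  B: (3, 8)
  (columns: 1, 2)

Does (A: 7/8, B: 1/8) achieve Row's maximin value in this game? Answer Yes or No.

No

Against 1 this mix gives (7/8)·5 + (1/8)·3 = 19/4.
Against 2 this mix gives (7/8)·2 + (1/8)·8 = 11/4.
Column will play 2, holding Row to 11/4. Shifting weight toward the row that does better against 2 would raise this floor (the equalizing mix achieves 17/4 against both 2 and 1), so the proposed strategy is not optimal.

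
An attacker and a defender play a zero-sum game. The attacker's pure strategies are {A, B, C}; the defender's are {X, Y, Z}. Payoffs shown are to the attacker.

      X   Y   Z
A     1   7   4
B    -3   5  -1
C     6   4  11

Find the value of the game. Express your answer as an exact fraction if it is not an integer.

19/4

Row minima: A → 1, B → -3, C → 4; maximin = 4.
Column maxima: X → 6, Y → 7, Z → 11; minimax = 6.
4 ≠ 6, so there is no saddle point; optimal play is mixed.
B is strictly dominated by A, so the attacker never plays it.
Z is strictly dominated by X (it gives the attacker strictly more in every row), so the defender never plays it.
On the remaining 2×2 (A, C vs X, Y):
Let the attacker play A with probability p. Expected payoff against X: 1p + 6(1−p) = −5p + 6; against Y: 7p + 4(1−p) = 3p + 4.
Setting these equal: −5p + 6 = 3p + 4 ⇒ −8p = -2 ⇒ p = 1/4, and the value is (-5)·(1/4) + 6 = 19/4.
For the defender: with q = P(X), equating A's and C's payoffs gives −6q + 7 = 2q + 4 ⇒ q = 3/8.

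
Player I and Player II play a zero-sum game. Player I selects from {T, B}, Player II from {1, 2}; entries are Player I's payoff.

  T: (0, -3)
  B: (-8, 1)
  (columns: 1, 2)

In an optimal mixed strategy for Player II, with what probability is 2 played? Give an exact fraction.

2/3

Row minima: T → -3, B → -8; maximin = -3.
Column maxima: 1 → 0, 2 → 1; minimax = 0.
-3 ≠ 0, so there is no saddle point; optimal play is mixed.
Let Player I play T with probability p. Expected payoff against 1: 0p + (-8)(1−p) = 8p − 8; against 2: (-3)p + 1(1−p) = −4p + 1.
Setting these equal: 8p − 8 = −4p + 1 ⇒ 12p = 9 ⇒ p = 3/4, and the value is (8)·(3/4) − 8 = -2.
For Player II: with q = P(1), equating T's and B's payoffs gives 3q − 3 = −9q + 1 ⇒ q = 1/3.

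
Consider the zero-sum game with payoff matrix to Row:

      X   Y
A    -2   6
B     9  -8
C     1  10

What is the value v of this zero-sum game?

49/13

Row minima: A → -2, B → -8, C → 1; maximin = 1.
Column maxima: X → 9, Y → 10; minimax = 9.
1 ≠ 9, so there is no saddle point; optimal play is mixed.
A is strictly dominated by C, so Row never plays it.
On the remaining 2×2 (B, C vs X, Y):
Let Row play B with probability p. Expected payoff against X: 9p + 1(1−p) = 8p + 1; against Y: (-8)p + 10(1−p) = −18p + 10.
Setting these equal: 8p + 1 = −18p + 10 ⇒ 26p = 9 ⇒ p = 9/26, and the value is (8)·(9/26) + 1 = 49/13.
For Column: with q = P(X), equating B's and C's payoffs gives 17q − 8 = −9q + 10 ⇒ q = 9/13.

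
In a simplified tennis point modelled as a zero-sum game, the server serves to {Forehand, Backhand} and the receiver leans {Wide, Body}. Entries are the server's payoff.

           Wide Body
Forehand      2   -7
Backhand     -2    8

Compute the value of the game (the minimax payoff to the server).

2/19

Row minima: Forehand → -7, Backhand → -2; maximin = -2.
Column maxima: Wide → 2, Body → 8; minimax = 2.
-2 ≠ 2, so there is no saddle point; optimal play is mixed.
Let the server play Forehand with probability p. Expected payoff against Wide: 2p + (-2)(1−p) = 4p − 2; against Body: (-7)p + 8(1−p) = −15p + 8.
Setting these equal: 4p − 2 = −15p + 8 ⇒ 19p = 10 ⇒ p = 10/19, and the value is (4)·(10/19) − 2 = 2/19.
For the receiver: with q = P(Wide), equating Forehand's and Backhand's payoffs gives 9q − 7 = −10q + 8 ⇒ q = 15/19.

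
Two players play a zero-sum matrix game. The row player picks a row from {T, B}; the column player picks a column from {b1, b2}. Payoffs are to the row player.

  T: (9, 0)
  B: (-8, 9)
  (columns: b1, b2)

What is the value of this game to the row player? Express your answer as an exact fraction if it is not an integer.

Row minima: T → 0, B → -8; maximin = 0.
Column maxima: b1 → 9, b2 → 9; minimax = 9.
0 ≠ 9, so there is no saddle point; optimal play is mixed.
Let the row player play T with probability p. Expected payoff against b1: 9p + (-8)(1−p) = 17p − 8; against b2: 0p + 9(1−p) = −9p + 9.
Setting these equal: 17p − 8 = −9p + 9 ⇒ 26p = 17 ⇒ p = 17/26, and the value is (17)·(17/26) − 8 = 81/26.
For the column player: with q = P(b1), equating T's and B's payoffs gives 9q = −17q + 9 ⇒ q = 9/26.

81/26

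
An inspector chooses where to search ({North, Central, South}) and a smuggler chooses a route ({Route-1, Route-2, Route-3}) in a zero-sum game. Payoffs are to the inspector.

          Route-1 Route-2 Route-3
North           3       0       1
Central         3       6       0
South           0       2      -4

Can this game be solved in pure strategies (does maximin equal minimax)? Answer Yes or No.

No

Row minima: North → 0, Central → 0, South → -4; maximin = 0.
Column maxima: Route-1 → 3, Route-2 → 6, Route-3 → 1; minimax = 1.
0 ≠ 1, so no pure-strategy equilibrium exists.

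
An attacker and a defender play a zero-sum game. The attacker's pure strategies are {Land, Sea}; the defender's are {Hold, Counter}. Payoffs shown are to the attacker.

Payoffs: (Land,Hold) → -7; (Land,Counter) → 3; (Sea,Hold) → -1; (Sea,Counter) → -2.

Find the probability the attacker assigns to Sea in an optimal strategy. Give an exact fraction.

Row minima: Land → -7, Sea → -2; maximin = -2.
Column maxima: Hold → -1, Counter → 3; minimax = -1.
-2 ≠ -1, so there is no saddle point; optimal play is mixed.
Let the attacker play Land with probability p. Expected payoff against Hold: (-7)p + (-1)(1−p) = −6p − 1; against Counter: 3p + (-2)(1−p) = 5p − 2.
Setting these equal: −6p − 1 = 5p − 2 ⇒ −11p = -1 ⇒ p = 1/11, and the value is (-6)·(1/11) − 1 = -17/11.
For the defender: with q = P(Hold), equating Land's and Sea's payoffs gives −10q + 3 = q − 2 ⇒ q = 5/11.

10/11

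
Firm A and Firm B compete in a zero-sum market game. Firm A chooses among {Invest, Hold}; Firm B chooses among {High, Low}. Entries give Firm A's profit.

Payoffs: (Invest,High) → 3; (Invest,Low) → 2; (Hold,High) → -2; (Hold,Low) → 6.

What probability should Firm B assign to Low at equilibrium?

5/9

Row minima: Invest → 2, Hold → -2; maximin = 2.
Column maxima: High → 3, Low → 6; minimax = 3.
2 ≠ 3, so there is no saddle point; optimal play is mixed.
Let Firm A play Invest with probability p. Expected payoff against High: 3p + (-2)(1−p) = 5p − 2; against Low: 2p + 6(1−p) = −4p + 6.
Setting these equal: 5p − 2 = −4p + 6 ⇒ 9p = 8 ⇒ p = 8/9, and the value is (5)·(8/9) − 2 = 22/9.
For Firm B: with q = P(High), equating Invest's and Hold's payoffs gives q + 2 = −8q + 6 ⇒ q = 4/9.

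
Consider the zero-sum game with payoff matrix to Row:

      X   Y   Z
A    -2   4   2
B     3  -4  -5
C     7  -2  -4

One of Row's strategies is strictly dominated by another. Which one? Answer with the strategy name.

B

C gives a strictly higher payoff than B against every column: 7 > 3, -2 > -4, -4 > -5.
So B is strictly dominated and Row never plays it.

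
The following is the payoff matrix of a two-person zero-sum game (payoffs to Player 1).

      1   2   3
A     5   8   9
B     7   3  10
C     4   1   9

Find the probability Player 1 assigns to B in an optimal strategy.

3/7

Row minima: A → 5, B → 3, C → 1; maximin = 5.
Column maxima: 1 → 7, 2 → 8, 3 → 10; minimax = 7.
5 ≠ 7, so there is no saddle point; optimal play is mixed.
C is strictly dominated by B, so Player 1 never plays it.
3 is strictly dominated by 1 (it gives Player 1 strictly more in every row), so Player 2 never plays it.
On the remaining 2×2 (A, B vs 1, 2):
Let Player 1 play A with probability p. Expected payoff against 1: 5p + 7(1−p) = −2p + 7; against 2: 8p + 3(1−p) = 5p + 3.
Setting these equal: −2p + 7 = 5p + 3 ⇒ −7p = -4 ⇒ p = 4/7, and the value is (-2)·(4/7) + 7 = 41/7.
For Player 2: with q = P(1), equating A's and B's payoffs gives −3q + 8 = 4q + 3 ⇒ q = 5/7.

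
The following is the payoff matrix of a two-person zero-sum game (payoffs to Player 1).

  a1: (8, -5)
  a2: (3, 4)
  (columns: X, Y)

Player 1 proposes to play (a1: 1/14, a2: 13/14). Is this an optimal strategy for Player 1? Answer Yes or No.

Yes

Against X this mix gives (1/14)·8 + (13/14)·3 = 47/14.
Against Y this mix gives (1/14)·(-5) + (13/14)·4 = 47/14.
All of Player 2's active replies (X, Y) yield 47/14, and no column does worse for Player 1. The mix makes Player 2 indifferent and guarantees 47/14, so it is optimal.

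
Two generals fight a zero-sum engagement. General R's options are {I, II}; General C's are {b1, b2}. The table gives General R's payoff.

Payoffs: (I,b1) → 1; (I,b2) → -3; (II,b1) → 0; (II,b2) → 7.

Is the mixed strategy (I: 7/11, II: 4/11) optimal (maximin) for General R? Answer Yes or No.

Yes

Against b1 this mix gives (7/11)·1 + (4/11)·0 = 7/11.
Against b2 this mix gives (7/11)·(-3) + (4/11)·7 = 7/11.
All of General C's active replies (b1, b2) yield 7/11, and no column does worse for General R. The mix makes General C indifferent and guarantees 7/11, so it is optimal.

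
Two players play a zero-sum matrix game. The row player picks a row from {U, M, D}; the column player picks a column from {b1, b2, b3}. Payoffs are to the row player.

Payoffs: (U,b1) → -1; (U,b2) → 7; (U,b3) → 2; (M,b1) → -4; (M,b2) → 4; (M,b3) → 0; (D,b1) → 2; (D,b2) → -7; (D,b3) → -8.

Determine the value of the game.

Row minima: U → -1, M → -4, D → -8; maximin = -1.
Column maxima: b1 → 2, b2 → 7, b3 → 2; minimax = 2.
-1 ≠ 2, so there is no saddle point; optimal play is mixed.
M is strictly dominated by U, so the row player never plays it.
b2 is strictly dominated by b3 (it gives the row player strictly more in every row), so the column player never plays it.
On the remaining 2×2 (U, D vs b1, b3):
Let the row player play U with probability p. Expected payoff against b1: (-1)p + 2(1−p) = −3p + 2; against b3: 2p + (-8)(1−p) = 10p − 8.
Setting these equal: −3p + 2 = 10p − 8 ⇒ −13p = -10 ⇒ p = 10/13, and the value is (-3)·(10/13) + 2 = -4/13.
For the column player: with q = P(b1), equating U's and D's payoffs gives −3q + 2 = 10q − 8 ⇒ q = 10/13.

-4/13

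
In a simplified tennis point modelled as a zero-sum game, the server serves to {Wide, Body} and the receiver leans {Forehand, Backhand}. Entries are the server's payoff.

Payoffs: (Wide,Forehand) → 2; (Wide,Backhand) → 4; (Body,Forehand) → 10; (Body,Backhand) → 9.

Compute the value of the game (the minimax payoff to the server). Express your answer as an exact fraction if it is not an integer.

Row minima: Wide → 2, Body → 9; maximin = 9.
Column maxima: Forehand → 10, Backhand → 9; minimax = 9.
Since maximin = minimax = 9, there is a saddle point and the value is 9.

9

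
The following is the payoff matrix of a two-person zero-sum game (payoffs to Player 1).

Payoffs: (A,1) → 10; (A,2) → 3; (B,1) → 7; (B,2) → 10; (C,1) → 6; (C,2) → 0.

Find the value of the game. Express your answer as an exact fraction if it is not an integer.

Row minima: A → 3, B → 7, C → 0; maximin = 7.
Column maxima: 1 → 10, 2 → 10; minimax = 10.
7 ≠ 10, so there is no saddle point; optimal play is mixed.
C is strictly dominated by A, so Player 1 never plays it.
On the remaining 2×2 (A, B vs 1, 2):
Let Player 1 play A with probability p. Expected payoff against 1: 10p + 7(1−p) = 3p + 7; against 2: 3p + 10(1−p) = −7p + 10.
Setting these equal: 3p + 7 = −7p + 10 ⇒ 10p = 3 ⇒ p = 3/10, and the value is (3)·(3/10) + 7 = 79/10.
For Player 2: with q = P(1), equating A's and B's payoffs gives 7q + 3 = −3q + 10 ⇒ q = 7/10.

79/10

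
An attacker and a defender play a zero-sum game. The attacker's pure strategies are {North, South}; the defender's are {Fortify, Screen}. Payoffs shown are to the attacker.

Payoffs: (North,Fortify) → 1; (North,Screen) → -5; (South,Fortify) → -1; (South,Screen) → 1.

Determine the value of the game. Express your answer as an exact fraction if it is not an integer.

-1/2

Row minima: North → -5, South → -1; maximin = -1.
Column maxima: Fortify → 1, Screen → 1; minimax = 1.
-1 ≠ 1, so there is no saddle point; optimal play is mixed.
Let the attacker play North with probability p. Expected payoff against Fortify: 1p + (-1)(1−p) = 2p − 1; against Screen: (-5)p + 1(1−p) = −6p + 1.
Setting these equal: 2p − 1 = −6p + 1 ⇒ 8p = 2 ⇒ p = 1/4, and the value is (2)·(1/4) − 1 = -1/2.
For the defender: with q = P(Fortify), equating North's and South's payoffs gives 6q − 5 = −2q + 1 ⇒ q = 3/4.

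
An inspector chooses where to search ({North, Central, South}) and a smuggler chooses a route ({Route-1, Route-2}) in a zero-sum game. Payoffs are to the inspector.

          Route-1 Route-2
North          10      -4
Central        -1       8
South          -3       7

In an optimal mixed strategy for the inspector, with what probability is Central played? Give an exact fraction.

14/23

Row minima: North → -4, Central → -1, South → -3; maximin = -1.
Column maxima: Route-1 → 10, Route-2 → 8; minimax = 8.
-1 ≠ 8, so there is no saddle point; optimal play is mixed.
South is strictly dominated by Central, so the inspector never plays it.
On the remaining 2×2 (North, Central vs Route-1, Route-2):
Let the inspector play North with probability p. Expected payoff against Route-1: 10p + (-1)(1−p) = 11p − 1; against Route-2: (-4)p + 8(1−p) = −12p + 8.
Setting these equal: 11p − 1 = −12p + 8 ⇒ 23p = 9 ⇒ p = 9/23, and the value is (11)·(9/23) − 1 = 76/23.
For the smuggler: with q = P(Route-1), equating North's and Central's payoffs gives 14q − 4 = −9q + 8 ⇒ q = 12/23.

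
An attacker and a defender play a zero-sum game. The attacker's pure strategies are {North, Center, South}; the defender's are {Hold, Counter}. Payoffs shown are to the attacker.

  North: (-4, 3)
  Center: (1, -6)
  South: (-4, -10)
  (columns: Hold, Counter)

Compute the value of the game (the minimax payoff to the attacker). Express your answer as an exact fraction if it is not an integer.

Row minima: North → -4, Center → -6, South → -10; maximin = -4.
Column maxima: Hold → 1, Counter → 3; minimax = 1.
-4 ≠ 1, so there is no saddle point; optimal play is mixed.
South is strictly dominated by Center, so the attacker never plays it.
On the remaining 2×2 (North, Center vs Hold, Counter):
Let the attacker play North with probability p. Expected payoff against Hold: (-4)p + 1(1−p) = −5p + 1; against Counter: 3p + (-6)(1−p) = 9p − 6.
Setting these equal: −5p + 1 = 9p − 6 ⇒ −14p = -7 ⇒ p = 1/2, and the value is (-5)·(1/2) + 1 = -3/2.
For the defender: with q = P(Hold), equating North's and Center's payoffs gives −7q + 3 = 7q − 6 ⇒ q = 9/14.

-3/2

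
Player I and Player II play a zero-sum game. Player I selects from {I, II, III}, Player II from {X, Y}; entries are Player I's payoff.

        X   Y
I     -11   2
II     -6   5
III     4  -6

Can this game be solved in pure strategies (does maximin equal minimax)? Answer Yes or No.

Row minima: I → -11, II → -6, III → -6; maximin = -6.
Column maxima: X → 4, Y → 5; minimax = 4.
-6 ≠ 4, so no pure-strategy equilibrium exists.

No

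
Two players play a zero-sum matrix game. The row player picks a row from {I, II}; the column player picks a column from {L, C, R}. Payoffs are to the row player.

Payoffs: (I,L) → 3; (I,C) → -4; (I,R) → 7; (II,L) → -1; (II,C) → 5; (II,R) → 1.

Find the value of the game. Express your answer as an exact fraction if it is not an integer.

11/13

Row minima: I → -4, II → -1; maximin = -1.
Column maxima: L → 3, C → 5, R → 7; minimax = 3.
-1 ≠ 3, so there is no saddle point; optimal play is mixed.
R is strictly dominated by L (it gives the row player strictly more in every row), so the column player never plays it.
On the remaining 2×2 (I, II vs L, C):
Let the row player play I with probability p. Expected payoff against L: 3p + (-1)(1−p) = 4p − 1; against C: (-4)p + 5(1−p) = −9p + 5.
Setting these equal: 4p − 1 = −9p + 5 ⇒ 13p = 6 ⇒ p = 6/13, and the value is (4)·(6/13) − 1 = 11/13.
For the column player: with q = P(L), equating I's and II's payoffs gives 7q − 4 = −6q + 5 ⇒ q = 9/13.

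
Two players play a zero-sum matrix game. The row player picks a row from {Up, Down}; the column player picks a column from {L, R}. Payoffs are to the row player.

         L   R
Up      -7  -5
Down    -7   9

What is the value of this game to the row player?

-7

Row minima: Up → -7, Down → -7; maximin = -7.
Column maxima: L → -7, R → 9; minimax = -7.
Since maximin = minimax = -7, there is a saddle point and the value is -7.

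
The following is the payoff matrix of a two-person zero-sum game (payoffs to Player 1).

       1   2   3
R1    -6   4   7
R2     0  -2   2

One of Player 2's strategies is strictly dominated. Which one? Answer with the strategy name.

3

1 holds Player 1's payoff strictly below 3 in every row: -6 < 7, 0 < 2.
So 3 is strictly dominated for Player 2.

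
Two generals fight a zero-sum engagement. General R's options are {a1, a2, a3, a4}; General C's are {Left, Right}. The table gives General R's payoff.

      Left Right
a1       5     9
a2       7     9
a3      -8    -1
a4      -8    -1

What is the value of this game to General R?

Row minima: a1 → 5, a2 → 7, a3 → -8, a4 → -8; maximin = 7.
Column maxima: Left → 7, Right → 9; minimax = 7.
Since maximin = minimax = 7, there is a saddle point and the value is 7.

7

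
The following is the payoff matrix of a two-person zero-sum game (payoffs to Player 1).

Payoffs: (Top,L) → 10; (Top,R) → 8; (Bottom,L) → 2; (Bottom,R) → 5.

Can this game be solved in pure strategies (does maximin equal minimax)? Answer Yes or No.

Row minima: Top → 8, Bottom → 2; maximin = 8.
Column maxima: L → 10, R → 8; minimax = 8.
maximin = minimax = 8, so a saddle point exists.

Yes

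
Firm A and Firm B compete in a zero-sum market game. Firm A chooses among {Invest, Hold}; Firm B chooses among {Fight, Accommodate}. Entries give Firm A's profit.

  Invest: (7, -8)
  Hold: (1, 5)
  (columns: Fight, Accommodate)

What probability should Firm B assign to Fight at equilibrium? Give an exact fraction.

Row minima: Invest → -8, Hold → 1; maximin = 1.
Column maxima: Fight → 7, Accommodate → 5; minimax = 5.
1 ≠ 5, so there is no saddle point; optimal play is mixed.
Let Firm A play Invest with probability p. Expected payoff against Fight: 7p + 1(1−p) = 6p + 1; against Accommodate: (-8)p + 5(1−p) = −13p + 5.
Setting these equal: 6p + 1 = −13p + 5 ⇒ 19p = 4 ⇒ p = 4/19, and the value is (6)·(4/19) + 1 = 43/19.
For Firm B: with q = P(Fight), equating Invest's and Hold's payoffs gives 15q − 8 = −4q + 5 ⇒ q = 13/19.

13/19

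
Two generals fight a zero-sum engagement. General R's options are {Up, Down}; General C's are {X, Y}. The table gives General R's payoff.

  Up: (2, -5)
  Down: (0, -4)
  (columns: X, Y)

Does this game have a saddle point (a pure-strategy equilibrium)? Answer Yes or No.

Yes

Row minima: Up → -5, Down → -4; maximin = -4.
Column maxima: X → 2, Y → -4; minimax = -4.
maximin = minimax = -4, so a saddle point exists.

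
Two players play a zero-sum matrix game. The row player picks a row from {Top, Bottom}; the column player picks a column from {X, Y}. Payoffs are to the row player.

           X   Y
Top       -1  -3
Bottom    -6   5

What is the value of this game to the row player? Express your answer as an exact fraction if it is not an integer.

-23/13

Row minima: Top → -3, Bottom → -6; maximin = -3.
Column maxima: X → -1, Y → 5; minimax = -1.
-3 ≠ -1, so there is no saddle point; optimal play is mixed.
Let the row player play Top with probability p. Expected payoff against X: (-1)p + (-6)(1−p) = 5p − 6; against Y: (-3)p + 5(1−p) = −8p + 5.
Setting these equal: 5p − 6 = −8p + 5 ⇒ 13p = 11 ⇒ p = 11/13, and the value is (5)·(11/13) − 6 = -23/13.
For the column player: with q = P(X), equating Top's and Bottom's payoffs gives 2q − 3 = −11q + 5 ⇒ q = 8/13.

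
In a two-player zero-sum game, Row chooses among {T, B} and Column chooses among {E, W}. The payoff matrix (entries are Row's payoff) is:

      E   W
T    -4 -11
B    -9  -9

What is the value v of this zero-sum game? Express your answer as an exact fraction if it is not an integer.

Row minima: T → -11, B → -9; maximin = -9.
Column maxima: E → -4, W → -9; minimax = -9.
Since maximin = minimax = -9, there is a saddle point and the value is -9.

-9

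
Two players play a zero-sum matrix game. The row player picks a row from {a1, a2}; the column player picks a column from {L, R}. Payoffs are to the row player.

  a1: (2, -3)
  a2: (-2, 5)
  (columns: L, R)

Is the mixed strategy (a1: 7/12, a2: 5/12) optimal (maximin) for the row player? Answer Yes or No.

Against L this mix gives (7/12)·2 + (5/12)·(-2) = 1/3.
Against R this mix gives (7/12)·(-3) + (5/12)·5 = 1/3.
All of the column player's active replies (L, R) yield 1/3, and no column does worse for the row player. The mix makes the column player indifferent and guarantees 1/3, so it is optimal.

Yes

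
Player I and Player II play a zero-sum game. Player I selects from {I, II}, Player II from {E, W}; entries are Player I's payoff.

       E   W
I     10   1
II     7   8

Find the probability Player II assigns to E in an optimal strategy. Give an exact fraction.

Row minima: I → 1, II → 7; maximin = 7.
Column maxima: E → 10, W → 8; minimax = 8.
7 ≠ 8, so there is no saddle point; optimal play is mixed.
Let Player I play I with probability p. Expected payoff against E: 10p + 7(1−p) = 3p + 7; against W: 1p + 8(1−p) = −7p + 8.
Setting these equal: 3p + 7 = −7p + 8 ⇒ 10p = 1 ⇒ p = 1/10, and the value is (3)·(1/10) + 7 = 73/10.
For Player II: with q = P(E), equating I's and II's payoffs gives 9q + 1 = −q + 8 ⇒ q = 7/10.

7/10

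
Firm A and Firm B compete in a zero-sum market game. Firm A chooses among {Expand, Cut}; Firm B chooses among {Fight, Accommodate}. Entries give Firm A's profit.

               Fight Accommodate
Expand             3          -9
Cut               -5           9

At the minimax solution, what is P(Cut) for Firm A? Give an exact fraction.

Row minima: Expand → -9, Cut → -5; maximin = -5.
Column maxima: Fight → 3, Accommodate → 9; minimax = 3.
-5 ≠ 3, so there is no saddle point; optimal play is mixed.
Let Firm A play Expand with probability p. Expected payoff against Fight: 3p + (-5)(1−p) = 8p − 5; against Accommodate: (-9)p + 9(1−p) = −18p + 9.
Setting these equal: 8p − 5 = −18p + 9 ⇒ 26p = 14 ⇒ p = 7/13, and the value is (8)·(7/13) − 5 = -9/13.
For Firm B: with q = P(Fight), equating Expand's and Cut's payoffs gives 12q − 9 = −14q + 9 ⇒ q = 9/13.

6/13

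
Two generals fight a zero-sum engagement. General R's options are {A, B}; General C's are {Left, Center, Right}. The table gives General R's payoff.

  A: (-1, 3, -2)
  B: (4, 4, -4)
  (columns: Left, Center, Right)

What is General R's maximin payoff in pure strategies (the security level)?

Row minima: A → -2, B → -4.
The best of these is -2.

-2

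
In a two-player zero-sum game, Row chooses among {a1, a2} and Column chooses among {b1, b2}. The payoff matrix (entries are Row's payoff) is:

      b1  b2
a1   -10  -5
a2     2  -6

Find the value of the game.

Row minima: a1 → -10, a2 → -6; maximin = -6.
Column maxima: b1 → 2, b2 → -5; minimax = -5.
-6 ≠ -5, so there is no saddle point; optimal play is mixed.
Let Row play a1 with probability p. Expected payoff against b1: (-10)p + 2(1−p) = −12p + 2; against b2: (-5)p + (-6)(1−p) = p − 6.
Setting these equal: −12p + 2 = p − 6 ⇒ −13p = -8 ⇒ p = 8/13, and the value is (-12)·(8/13) + 2 = -70/13.
For Column: with q = P(b1), equating a1's and a2's payoffs gives −5q − 5 = 8q − 6 ⇒ q = 1/13.

-70/13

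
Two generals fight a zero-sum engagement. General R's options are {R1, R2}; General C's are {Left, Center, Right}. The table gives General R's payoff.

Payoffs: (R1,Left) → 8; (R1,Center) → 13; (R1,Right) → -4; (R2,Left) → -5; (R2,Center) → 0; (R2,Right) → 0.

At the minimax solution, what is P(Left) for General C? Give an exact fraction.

Row minima: R1 → -4, R2 → -5; maximin = -4.
Column maxima: Left → 8, Center → 13, Right → 0; minimax = 0.
-4 ≠ 0, so there is no saddle point; optimal play is mixed.
Center is strictly dominated by Left (it gives General R strictly more in every row), so General C never plays it.
On the remaining 2×2 (R1, R2 vs Left, Right):
Let General R play R1 with probability p. Expected payoff against Left: 8p + (-5)(1−p) = 13p − 5; against Right: (-4)p + 0(1−p) = −4p.
Setting these equal: 13p − 5 = −4p ⇒ 17p = 5 ⇒ p = 5/17, and the value is (13)·(5/17) − 5 = -20/17.
For General C: with q = P(Left), equating R1's and R2's payoffs gives 12q − 4 = −5q ⇒ q = 4/17.

4/17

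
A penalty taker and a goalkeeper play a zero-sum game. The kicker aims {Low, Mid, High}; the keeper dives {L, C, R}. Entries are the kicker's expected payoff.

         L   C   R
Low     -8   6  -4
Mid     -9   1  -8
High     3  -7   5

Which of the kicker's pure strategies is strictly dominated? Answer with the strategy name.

Low gives a strictly higher payoff than Mid against every column: -8 > -9, 6 > 1, -4 > -8.
So Mid is strictly dominated and the kicker never plays it.

Mid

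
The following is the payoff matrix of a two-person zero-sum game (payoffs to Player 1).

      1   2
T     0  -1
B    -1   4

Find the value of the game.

Row minima: T → -1, B → -1; maximin = -1.
Column maxima: 1 → 0, 2 → 4; minimax = 0.
-1 ≠ 0, so there is no saddle point; optimal play is mixed.
Let Player 1 play T with probability p. Expected payoff against 1: 0p + (-1)(1−p) = p − 1; against 2: (-1)p + 4(1−p) = −5p + 4.
Setting these equal: p − 1 = −5p + 4 ⇒ 6p = 5 ⇒ p = 5/6, and the value is (1)·(5/6) − 1 = -1/6.
For Player 2: with q = P(1), equating T's and B's payoffs gives q − 1 = −5q + 4 ⇒ q = 5/6.

-1/6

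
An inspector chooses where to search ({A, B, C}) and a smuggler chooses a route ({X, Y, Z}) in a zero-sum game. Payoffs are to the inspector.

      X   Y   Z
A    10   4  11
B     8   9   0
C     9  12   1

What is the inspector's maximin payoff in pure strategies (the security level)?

Row minima: A → 4, B → 0, C → 1.
The best of these is 4.

4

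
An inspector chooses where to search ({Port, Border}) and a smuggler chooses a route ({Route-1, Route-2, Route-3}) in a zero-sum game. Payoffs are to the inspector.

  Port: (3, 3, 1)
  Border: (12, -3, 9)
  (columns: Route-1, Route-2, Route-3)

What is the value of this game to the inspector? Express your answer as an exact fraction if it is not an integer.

15/7

Row minima: Port → 1, Border → -3; maximin = 1.
Column maxima: Route-1 → 12, Route-2 → 3, Route-3 → 9; minimax = 3.
1 ≠ 3, so there is no saddle point; optimal play is mixed.
Route-1 is strictly dominated by Route-3 (it gives the inspector strictly more in every row), so the smuggler never plays it.
On the remaining 2×2 (Port, Border vs Route-2, Route-3):
Let the inspector play Port with probability p. Expected payoff against Route-2: 3p + (-3)(1−p) = 6p − 3; against Route-3: 1p + 9(1−p) = −8p + 9.
Setting these equal: 6p − 3 = −8p + 9 ⇒ 14p = 12 ⇒ p = 6/7, and the value is (6)·(6/7) − 3 = 15/7.
For the smuggler: with q = P(Route-2), equating Port's and Border's payoffs gives 2q + 1 = −12q + 9 ⇒ q = 4/7.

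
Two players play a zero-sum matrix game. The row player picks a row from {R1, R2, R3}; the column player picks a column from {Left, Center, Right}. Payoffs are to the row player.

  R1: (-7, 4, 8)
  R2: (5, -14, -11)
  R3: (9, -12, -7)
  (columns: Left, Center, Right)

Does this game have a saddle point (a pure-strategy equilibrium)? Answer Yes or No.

No

Row minima: R1 → -7, R2 → -14, R3 → -12; maximin = -7.
Column maxima: Left → 9, Center → 4, Right → 8; minimax = 4.
-7 ≠ 4, so no pure-strategy equilibrium exists.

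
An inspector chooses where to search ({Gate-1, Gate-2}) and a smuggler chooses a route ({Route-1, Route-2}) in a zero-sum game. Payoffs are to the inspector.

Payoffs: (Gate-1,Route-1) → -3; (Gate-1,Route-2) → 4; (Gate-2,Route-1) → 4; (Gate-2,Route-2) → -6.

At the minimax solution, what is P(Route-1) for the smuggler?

10/17

Row minima: Gate-1 → -3, Gate-2 → -6; maximin = -3.
Column maxima: Route-1 → 4, Route-2 → 4; minimax = 4.
-3 ≠ 4, so there is no saddle point; optimal play is mixed.
Let the inspector play Gate-1 with probability p. Expected payoff against Route-1: (-3)p + 4(1−p) = −7p + 4; against Route-2: 4p + (-6)(1−p) = 10p − 6.
Setting these equal: −7p + 4 = 10p − 6 ⇒ −17p = -10 ⇒ p = 10/17, and the value is (-7)·(10/17) + 4 = -2/17.
For the smuggler: with q = P(Route-1), equating Gate-1's and Gate-2's payoffs gives −7q + 4 = 10q − 6 ⇒ q = 10/17.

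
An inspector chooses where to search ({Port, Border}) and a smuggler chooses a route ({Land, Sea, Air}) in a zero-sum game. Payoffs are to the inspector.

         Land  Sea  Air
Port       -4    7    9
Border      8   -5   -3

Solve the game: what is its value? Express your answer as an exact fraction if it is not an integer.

3/2

Row minima: Port → -4, Border → -5; maximin = -4.
Column maxima: Land → 8, Sea → 7, Air → 9; minimax = 7.
-4 ≠ 7, so there is no saddle point; optimal play is mixed.
Air is strictly dominated by Sea (it gives the inspector strictly more in every row), so the smuggler never plays it.
On the remaining 2×2 (Port, Border vs Land, Sea):
Let the inspector play Port with probability p. Expected payoff against Land: (-4)p + 8(1−p) = −12p + 8; against Sea: 7p + (-5)(1−p) = 12p − 5.
Setting these equal: −12p + 8 = 12p − 5 ⇒ −24p = -13 ⇒ p = 13/24, and the value is (-12)·(13/24) + 8 = 3/2.
For the smuggler: with q = P(Land), equating Port's and Border's payoffs gives −11q + 7 = 13q − 5 ⇒ q = 1/2.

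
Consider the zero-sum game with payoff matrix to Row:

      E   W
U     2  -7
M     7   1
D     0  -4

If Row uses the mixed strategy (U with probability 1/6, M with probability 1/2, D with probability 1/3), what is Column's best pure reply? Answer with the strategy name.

If Column plays E, Row's expected payoff is (1/6)·2 + (1/2)·7 + (1/3)·0 = 23/6.
If Column plays W, Row's expected payoff is (1/6)·(-7) + (1/2)·1 + (1/3)·(-4) = -2.
Column minimizes Row's payoff; the smallest is -2, so the best response is W.

W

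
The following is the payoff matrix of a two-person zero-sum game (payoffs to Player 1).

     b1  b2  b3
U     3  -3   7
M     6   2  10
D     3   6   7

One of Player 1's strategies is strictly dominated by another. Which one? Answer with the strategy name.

U

M gives a strictly higher payoff than U against every column: 6 > 3, 2 > -3, 10 > 7.
So U is strictly dominated and Player 1 never plays it.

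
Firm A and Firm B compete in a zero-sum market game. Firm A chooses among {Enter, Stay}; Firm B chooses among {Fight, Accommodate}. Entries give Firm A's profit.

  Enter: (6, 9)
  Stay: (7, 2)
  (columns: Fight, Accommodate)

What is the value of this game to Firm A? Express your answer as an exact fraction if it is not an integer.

Row minima: Enter → 6, Stay → 2; maximin = 6.
Column maxima: Fight → 7, Accommodate → 9; minimax = 7.
6 ≠ 7, so there is no saddle point; optimal play is mixed.
Let Firm A play Enter with probability p. Expected payoff against Fight: 6p + 7(1−p) = −p + 7; against Accommodate: 9p + 2(1−p) = 7p + 2.
Setting these equal: −p + 7 = 7p + 2 ⇒ −8p = -5 ⇒ p = 5/8, and the value is (-1)·(5/8) + 7 = 51/8.
For Firm B: with q = P(Fight), equating Enter's and Stay's payoffs gives −3q + 9 = 5q + 2 ⇒ q = 7/8.

51/8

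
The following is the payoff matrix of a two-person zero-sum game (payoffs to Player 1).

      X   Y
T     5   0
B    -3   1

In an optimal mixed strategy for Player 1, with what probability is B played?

5/9

Row minima: T → 0, B → -3; maximin = 0.
Column maxima: X → 5, Y → 1; minimax = 1.
0 ≠ 1, so there is no saddle point; optimal play is mixed.
Let Player 1 play T with probability p. Expected payoff against X: 5p + (-3)(1−p) = 8p − 3; against Y: 0p + 1(1−p) = −p + 1.
Setting these equal: 8p − 3 = −p + 1 ⇒ 9p = 4 ⇒ p = 4/9, and the value is (8)·(4/9) − 3 = 5/9.
For Player 2: with q = P(X), equating T's and B's payoffs gives 5q = −4q + 1 ⇒ q = 1/9.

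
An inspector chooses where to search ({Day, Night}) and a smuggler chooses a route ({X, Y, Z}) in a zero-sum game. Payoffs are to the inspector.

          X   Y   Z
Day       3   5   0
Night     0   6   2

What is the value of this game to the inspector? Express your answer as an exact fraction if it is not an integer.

6/5

Row minima: Day → 0, Night → 0; maximin = 0.
Column maxima: X → 3, Y → 6, Z → 2; minimax = 2.
0 ≠ 2, so there is no saddle point; optimal play is mixed.
Y is strictly dominated by X (it gives the inspector strictly more in every row), so the smuggler never plays it.
On the remaining 2×2 (Day, Night vs X, Z):
Let the inspector play Day with probability p. Expected payoff against X: 3p + 0(1−p) = 3p; against Z: 0p + 2(1−p) = −2p + 2.
Setting these equal: 3p = −2p + 2 ⇒ 5p = 2 ⇒ p = 2/5, and the value is (3)·(2/5) = 6/5.
For the smuggler: with q = P(X), equating Day's and Night's payoffs gives 3q = −2q + 2 ⇒ q = 2/5.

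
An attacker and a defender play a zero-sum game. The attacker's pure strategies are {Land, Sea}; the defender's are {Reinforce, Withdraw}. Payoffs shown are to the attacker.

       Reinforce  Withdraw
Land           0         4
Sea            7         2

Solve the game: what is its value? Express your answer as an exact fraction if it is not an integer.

Row minima: Land → 0, Sea → 2; maximin = 2.
Column maxima: Reinforce → 7, Withdraw → 4; minimax = 4.
2 ≠ 4, so there is no saddle point; optimal play is mixed.
Let the attacker play Land with probability p. Expected payoff against Reinforce: 0p + 7(1−p) = −7p + 7; against Withdraw: 4p + 2(1−p) = 2p + 2.
Setting these equal: −7p + 7 = 2p + 2 ⇒ −9p = -5 ⇒ p = 5/9, and the value is (-7)·(5/9) + 7 = 28/9.
For the defender: with q = P(Reinforce), equating Land's and Sea's payoffs gives −4q + 4 = 5q + 2 ⇒ q = 2/9.

28/9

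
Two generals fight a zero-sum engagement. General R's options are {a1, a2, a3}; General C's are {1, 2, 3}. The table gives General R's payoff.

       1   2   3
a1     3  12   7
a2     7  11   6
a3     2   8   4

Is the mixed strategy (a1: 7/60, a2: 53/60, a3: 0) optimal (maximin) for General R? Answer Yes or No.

Against 1 this mix gives (7/60)·3 + (53/60)·7 = 98/15.
Against 2 this mix gives (7/60)·12 + (53/60)·11 = 667/60.
Against 3 this mix gives (7/60)·7 + (53/60)·6 = 367/60.
General C will play 3, holding General R to 367/60. Shifting weight toward the row that does better against 3 would raise this floor (the equalizing mix achieves 31/5 against both 3 and 1), so the proposed strategy is not optimal.

No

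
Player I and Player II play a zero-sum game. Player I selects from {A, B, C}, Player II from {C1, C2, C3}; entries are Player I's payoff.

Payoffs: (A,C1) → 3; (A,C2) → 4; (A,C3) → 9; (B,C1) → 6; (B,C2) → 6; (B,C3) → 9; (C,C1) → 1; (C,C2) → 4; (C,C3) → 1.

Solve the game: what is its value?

6

Row minima: A → 3, B → 6, C → 1; maximin = 6.
Column maxima: C1 → 6, C2 → 6, C3 → 9; minimax = 6.
Since maximin = minimax = 6, there is a saddle point and the value is 6.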